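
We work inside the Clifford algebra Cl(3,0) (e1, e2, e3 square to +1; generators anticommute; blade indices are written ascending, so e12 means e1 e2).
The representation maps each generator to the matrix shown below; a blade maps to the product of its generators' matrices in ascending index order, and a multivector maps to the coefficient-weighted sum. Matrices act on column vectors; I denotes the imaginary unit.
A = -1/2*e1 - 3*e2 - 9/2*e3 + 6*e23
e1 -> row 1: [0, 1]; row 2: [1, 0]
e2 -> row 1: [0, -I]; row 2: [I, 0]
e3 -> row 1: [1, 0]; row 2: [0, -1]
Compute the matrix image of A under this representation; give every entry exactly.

Bivector images (products of the table entries): rho(e23) = rho(e2)rho(e3) = row 1: [0, I]; row 2: [I, 0].
M = (-1/2)*rho(e1) + (-3)*rho(e2) + (-9/2)*rho(e3) + (6)*rho(e23), summed entrywise:
Answer: row 1: [-9/2, -1/2 + 9*I]; row 2: [-1/2 + 3*I, 9/2]


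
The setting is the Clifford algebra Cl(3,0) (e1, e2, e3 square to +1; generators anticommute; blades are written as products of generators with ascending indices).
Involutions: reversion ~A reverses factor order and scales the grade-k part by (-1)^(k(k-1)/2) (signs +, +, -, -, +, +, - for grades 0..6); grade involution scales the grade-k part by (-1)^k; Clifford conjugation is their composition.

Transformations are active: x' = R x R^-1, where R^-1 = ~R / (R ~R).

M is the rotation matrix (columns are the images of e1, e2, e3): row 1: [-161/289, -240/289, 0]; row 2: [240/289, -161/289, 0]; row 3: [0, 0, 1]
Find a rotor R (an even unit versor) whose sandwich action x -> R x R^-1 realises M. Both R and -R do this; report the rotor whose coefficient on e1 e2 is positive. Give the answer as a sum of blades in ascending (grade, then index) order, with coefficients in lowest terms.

Method: write R = a + b12*e1 e2 + b13*e1 e3 + b23*e2 e3 with a^2 + b12^2 + b13^2 + b23^2 = 1 (so R^-1 = ~R). Expanding the columns R e_j ~R gives tr M = 4a^2 - 1 and, from the antisymmetric part, M21 - M12 = -4a*b12, M13 - M31 = 4a*b13, M32 - M23 = -4a*b23.
Here tr M = -33/289, so a^2 = (1 + tr M)/4 = 64/289 and a = ±8/17. Taking a = 8/17: M21 - M12 = 480/289, M13 - M31 = 0, M32 - M23 = 0, giving b12 = -15/17, b13 = 0, b23 = 0, i.e. R = 8/17 - 15/17*e1 e2.
Its e1 e2 coefficient is negative, so report the other preimage -R.
Answer: -8/17 + 15/17*e1 e2. Sheet selection: the two-to-one cover makes ±R indistinguishable at the matrix level (trace -33/289), so uniqueness comes from the required sign on e1 e2.


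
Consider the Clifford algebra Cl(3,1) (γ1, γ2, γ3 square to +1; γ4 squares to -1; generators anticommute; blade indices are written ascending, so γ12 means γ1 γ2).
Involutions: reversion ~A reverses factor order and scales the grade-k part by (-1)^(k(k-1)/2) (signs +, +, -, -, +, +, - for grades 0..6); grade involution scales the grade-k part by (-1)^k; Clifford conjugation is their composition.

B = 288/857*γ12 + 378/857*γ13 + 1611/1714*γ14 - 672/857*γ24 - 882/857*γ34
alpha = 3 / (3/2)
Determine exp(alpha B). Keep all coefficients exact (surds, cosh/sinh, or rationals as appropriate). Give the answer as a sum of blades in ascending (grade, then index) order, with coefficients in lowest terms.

B^2 term by term: the squares give (288/857)^2*(γ12)^2 + (378/857)^2*(γ13)^2 + (1611/1714)^2*(γ14)^2 + (-672/857)^2*(γ24)^2 + (-882/857)^2*(γ34)^2 = 82944/734449*(-1) + 142884/734449*(-1) + 2595321/2937796*(+1) + 451584/734449*(+1) + 777924/734449*(+1) = 9/4 (each basis 2-blade squares to minus the product of its generators' squares); cross terms between blades sharing an index anticommute and cancel; the commuting (index-disjoint) pairs give grade-4 terms 2*c*c'*(blade product), which cancel blade by blade — γ1234: -508032/734449 + 508032/734449 = 0 — confirming B is simple. So B^2 = 9/4.
B^2 = 9/4 — a positive square means the series sums to a boost: l = 3/2, alpha*l = 3, so exp(alpha B) = cosh(3) + (sinh(3)/(3/2))*B = cosh(3) + (2*sinh(3)/3)*B.
Answer: cosh(3) + 192*sinh(3)/857*γ12 + 252*sinh(3)/857*γ13 + 537*sinh(3)/857*γ14 - 448*sinh(3)/857*γ24 - 588*sinh(3)/857*γ34


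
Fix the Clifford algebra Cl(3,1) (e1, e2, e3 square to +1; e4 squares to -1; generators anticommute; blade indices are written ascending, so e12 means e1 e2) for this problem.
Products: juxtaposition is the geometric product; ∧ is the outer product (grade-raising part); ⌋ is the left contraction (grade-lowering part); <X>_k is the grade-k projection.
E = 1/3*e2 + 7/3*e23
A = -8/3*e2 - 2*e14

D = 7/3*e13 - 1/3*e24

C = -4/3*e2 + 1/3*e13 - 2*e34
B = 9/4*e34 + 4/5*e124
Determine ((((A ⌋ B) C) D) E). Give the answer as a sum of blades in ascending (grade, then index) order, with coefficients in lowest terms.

step 1: 8/5*e2 + 32/15*e14
step 2: -32/15 - 64/15*e13 + 32/45*e34 - 8/15*e123 + 128/45*e124 - 16/5*e234
step 3: 448/45 - 128/135*e1 - 56/45*e2 - 16/15*e3 - 224/45*e13 - 224/135*e14 + 32/135*e23 + 32/45*e24 - 112/15*e124 - 8/45*e134 - 896/135*e234 - 64/45*e1234
step 4: -392/405 + 784/135*e2 - 1208/405*e3 + 6176/405*e4 + 4576/405*e12 + 784/135*e14 + 3184/135*e23 - 224/405*e34 - 224/405*e123 + 392/405*e124 - 2416/135*e134 - 1592/405*e1234
Answer: -392/405 + 784/135*e2 - 1208/405*e3 + 6176/405*e4 + 4576/405*e12 + 784/135*e14 + 3184/135*e23 - 224/405*e34 - 224/405*e123 + 392/405*e124 - 2416/135*e134 - 1592/405*e1234


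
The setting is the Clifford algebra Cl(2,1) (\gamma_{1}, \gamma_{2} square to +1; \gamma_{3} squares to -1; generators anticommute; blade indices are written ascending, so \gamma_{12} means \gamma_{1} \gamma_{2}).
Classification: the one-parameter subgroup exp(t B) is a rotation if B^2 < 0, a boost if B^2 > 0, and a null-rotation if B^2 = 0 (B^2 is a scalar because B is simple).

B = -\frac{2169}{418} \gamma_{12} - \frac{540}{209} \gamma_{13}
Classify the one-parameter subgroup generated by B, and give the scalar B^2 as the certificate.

B^2 term by term: the squares give (-\frac{2169}{418})^2*(\gamma_{12})^2 + (-\frac{540}{209})^2*(\gamma_{13})^2 = \frac{4704561}{174724}*(-1) + \frac{291600}{43681}*(+1) = -\frac{81}{4} (each basis 2-blade squares to minus the product of its generators' squares); cross terms between blades sharing an index anticommute and cancel. So B^2 = -\frac{81}{4}.
Answer: rotation, certificate B^2 = -\frac{81}{4}. One invariant decides it: the square -\frac{81}{4} survives every conjugation, and its sign is exactly the classification.


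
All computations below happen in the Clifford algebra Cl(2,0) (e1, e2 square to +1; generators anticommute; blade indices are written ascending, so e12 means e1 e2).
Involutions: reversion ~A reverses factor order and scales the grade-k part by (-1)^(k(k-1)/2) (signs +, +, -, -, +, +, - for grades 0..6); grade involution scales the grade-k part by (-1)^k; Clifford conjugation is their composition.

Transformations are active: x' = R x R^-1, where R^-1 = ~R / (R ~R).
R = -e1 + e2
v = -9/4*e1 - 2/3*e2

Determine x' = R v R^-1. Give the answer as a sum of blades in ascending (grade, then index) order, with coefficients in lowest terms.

~R = -e1 + e2, and R ~R = 2, so R^-1 = ~R / (2).
R v = 19/12 + 35/12*e12
Answer: 2/3*e1 + 9/4*e2


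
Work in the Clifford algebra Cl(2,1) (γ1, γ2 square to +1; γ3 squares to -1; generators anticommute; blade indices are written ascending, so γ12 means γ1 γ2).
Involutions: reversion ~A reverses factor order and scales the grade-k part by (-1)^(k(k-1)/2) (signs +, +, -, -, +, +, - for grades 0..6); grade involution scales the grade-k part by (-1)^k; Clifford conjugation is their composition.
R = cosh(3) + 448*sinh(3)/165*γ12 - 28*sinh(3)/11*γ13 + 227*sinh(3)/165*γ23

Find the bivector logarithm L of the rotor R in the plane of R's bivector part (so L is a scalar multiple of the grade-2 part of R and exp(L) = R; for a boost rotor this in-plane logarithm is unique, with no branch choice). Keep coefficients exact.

The scalar part of R is cosh(3), so cosh pins the rapidity up to sign — the sign comes from the bivector part; dividing that part by sinh of the rapidity yields the plane, and the in-plane L = rapidity * plane is unique because the two sign choices cancel.
Concretely: cosh(rapidity) = cosh(3) gives rapidity = ±3, and since rapidity/sinh(rapidity) is even the sign is immaterial: L = (rapidity/sinh(rapidity)) * <R>_2 = (3/sinh(3)) * <R>_2.
Answer: 448/55*γ12 - 84/11*γ13 + 227/55*γ23


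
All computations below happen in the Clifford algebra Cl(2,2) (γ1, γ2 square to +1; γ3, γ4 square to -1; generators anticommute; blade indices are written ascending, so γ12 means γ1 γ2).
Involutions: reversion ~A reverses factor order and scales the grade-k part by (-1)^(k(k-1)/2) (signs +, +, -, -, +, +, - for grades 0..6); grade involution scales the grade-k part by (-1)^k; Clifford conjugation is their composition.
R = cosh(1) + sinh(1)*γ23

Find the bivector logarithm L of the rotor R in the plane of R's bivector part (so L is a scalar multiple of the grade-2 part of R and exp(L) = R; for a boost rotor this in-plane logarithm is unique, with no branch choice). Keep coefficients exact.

The scalar part of R is cosh(1), which fixes the rapidity magnitude through cosh (cosh is even, so it cannot fix the sign — the bivector part carries that); dividing the bivector part by sinh of the rapidity gives the plane, and L = rapidity * plane, where the joint sign ambiguity of (rapidity, plane) cancels in the product.
Concretely: cosh(rapidity) = cosh(1) gives rapidity = ±1, and since rapidity/sinh(rapidity) is even the sign is immaterial: L = (rapidity/sinh(rapidity)) * <R>_2 = (1/sinh(1)) * <R>_2.
Answer: γ23


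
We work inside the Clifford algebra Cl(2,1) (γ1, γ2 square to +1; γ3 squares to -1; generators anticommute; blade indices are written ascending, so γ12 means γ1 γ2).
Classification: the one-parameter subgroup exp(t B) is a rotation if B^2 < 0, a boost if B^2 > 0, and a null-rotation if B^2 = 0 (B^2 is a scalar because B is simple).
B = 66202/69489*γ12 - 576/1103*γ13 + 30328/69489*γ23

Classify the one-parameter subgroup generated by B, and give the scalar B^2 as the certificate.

B^2 term by term: the squares give (66202/69489)^2*(γ12)^2 + (-576/1103)^2*(γ13)^2 + (30328/69489)^2*(γ23)^2 = 4382704804/4828721121*(-1) + 331776/1216609*(+1) + 919787584/4828721121*(+1) = -4/9 (each basis 2-blade squares to minus the product of its generators' squares); cross terms between blades sharing an index anticommute and cancel. So B^2 = -4/9.
Answer: rotation, certificate B^2 = -4/9. The class reads off the invariant scalar -4/9 directly.


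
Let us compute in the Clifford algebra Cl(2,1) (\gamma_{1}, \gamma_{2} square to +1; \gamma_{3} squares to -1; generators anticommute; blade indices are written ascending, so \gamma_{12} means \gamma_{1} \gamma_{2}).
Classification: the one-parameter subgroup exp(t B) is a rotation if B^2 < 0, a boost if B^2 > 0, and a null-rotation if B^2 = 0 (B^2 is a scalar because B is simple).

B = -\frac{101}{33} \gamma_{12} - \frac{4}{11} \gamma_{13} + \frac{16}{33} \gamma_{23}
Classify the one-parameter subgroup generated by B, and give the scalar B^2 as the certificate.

B^2 term by term: the squares give (-\frac{101}{33})^2*(\gamma_{12})^2 + (-\frac{4}{11})^2*(\gamma_{13})^2 + (\frac{16}{33})^2*(\gamma_{23})^2 = \frac{10201}{1089}*(-1) + \frac{16}{121}*(+1) + \frac{256}{1089}*(+1) = -9 (each basis 2-blade squares to minus the product of its generators' squares); cross terms between blades sharing an index anticommute and cancel. So B^2 = -9.
Answer: rotation, certificate B^2 = -9. The class reads off the invariant scalar -9 directly.


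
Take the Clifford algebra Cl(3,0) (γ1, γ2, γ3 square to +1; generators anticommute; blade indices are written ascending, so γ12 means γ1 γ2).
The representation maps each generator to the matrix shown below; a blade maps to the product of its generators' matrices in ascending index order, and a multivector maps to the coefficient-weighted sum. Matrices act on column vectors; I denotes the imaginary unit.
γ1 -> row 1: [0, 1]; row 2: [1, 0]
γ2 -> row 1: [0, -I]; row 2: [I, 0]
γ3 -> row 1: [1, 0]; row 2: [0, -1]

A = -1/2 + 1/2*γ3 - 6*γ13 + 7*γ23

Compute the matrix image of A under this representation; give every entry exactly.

Bivector images (products of the table entries): rho(γ13) = rho(γ1)rho(γ3) = row 1: [0, -1]; row 2: [1, 0]; rho(γ23) = rho(γ2)rho(γ3) = row 1: [0, I]; row 2: [I, 0].
M = (-1/2)*1 + (1/2)*rho(γ3) + (-6)*rho(γ13) + (7)*rho(γ23), summed entrywise (1 is the identity matrix):
Answer: row 1: [0, 6 + 7*I]; row 2: [-6 + 7*I, -1]


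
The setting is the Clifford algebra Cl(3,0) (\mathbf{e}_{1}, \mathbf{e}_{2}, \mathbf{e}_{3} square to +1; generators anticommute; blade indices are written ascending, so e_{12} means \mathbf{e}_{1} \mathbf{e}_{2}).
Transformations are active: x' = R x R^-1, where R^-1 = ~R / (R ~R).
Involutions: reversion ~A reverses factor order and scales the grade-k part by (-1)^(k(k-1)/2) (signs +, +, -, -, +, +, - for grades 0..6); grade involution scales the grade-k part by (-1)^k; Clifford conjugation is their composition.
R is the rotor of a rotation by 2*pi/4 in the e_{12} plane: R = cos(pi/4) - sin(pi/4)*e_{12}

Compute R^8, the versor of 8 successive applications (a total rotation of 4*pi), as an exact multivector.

Half-angle bookkeeping: 8 applications in e_{12} add up to rotor phase 8*pi/4 = 2 \pi, so R^8 = cos(2 \pi) - sin(2 \pi)*e_{12}.
cos(2 \pi) = 1 and sin(2 \pi) = 0, so R^8 = 1. The total rotation 4*pi is 2 full turns, so every vector returns to itself, yet the rotor is +1, back on the identity sheet (an even number of 2*pi turns).
Answer: 1


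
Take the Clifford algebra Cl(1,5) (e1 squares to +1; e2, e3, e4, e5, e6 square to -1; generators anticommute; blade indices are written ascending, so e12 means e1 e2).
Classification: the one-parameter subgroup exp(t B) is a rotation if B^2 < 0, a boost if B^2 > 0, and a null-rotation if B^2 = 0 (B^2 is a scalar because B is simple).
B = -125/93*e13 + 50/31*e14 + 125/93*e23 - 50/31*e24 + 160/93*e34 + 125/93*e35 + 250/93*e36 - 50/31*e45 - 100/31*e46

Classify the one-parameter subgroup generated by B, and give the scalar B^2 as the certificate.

B^2 term by term: the squares give (-125/93)^2*(e13)^2 + (50/31)^2*(e14)^2 + (125/93)^2*(e23)^2 + (-50/31)^2*(e24)^2 + (160/93)^2*(e34)^2 + (125/93)^2*(e35)^2 + (250/93)^2*(e36)^2 + (-50/31)^2*(e45)^2 + (-100/31)^2*(e46)^2 = 15625/8649*(+1) + 2500/961*(+1) + 15625/8649*(-1) + 2500/961*(-1) + 25600/8649*(-1) + 15625/8649*(-1) + 62500/8649*(-1) + 2500/961*(-1) + 10000/961*(-1) = -25 (each basis 2-blade squares to minus the product of its generators' squares); cross terms between blades sharing an index anticommute and cancel; the commuting (index-disjoint) pairs give grade-4 terms 2*c*c'*(blade product), which cancel blade by blade — e1234: -12500/2883 + 12500/2883 = 0; e1345: 12500/2883 - 12500/2883 = 0; e1346: 25000/2883 - 25000/2883 = 0; e2345: -12500/2883 + 12500/2883 = 0; e2346: -25000/2883 + 25000/2883 = 0; e3456: 25000/2883 - 25000/2883 = 0 — confirming B is simple. So B^2 = -25.
Answer: rotation, certificate B^2 = -25. Because -25 is invariant under every versor sandwich, the classification follows from its sign alone.


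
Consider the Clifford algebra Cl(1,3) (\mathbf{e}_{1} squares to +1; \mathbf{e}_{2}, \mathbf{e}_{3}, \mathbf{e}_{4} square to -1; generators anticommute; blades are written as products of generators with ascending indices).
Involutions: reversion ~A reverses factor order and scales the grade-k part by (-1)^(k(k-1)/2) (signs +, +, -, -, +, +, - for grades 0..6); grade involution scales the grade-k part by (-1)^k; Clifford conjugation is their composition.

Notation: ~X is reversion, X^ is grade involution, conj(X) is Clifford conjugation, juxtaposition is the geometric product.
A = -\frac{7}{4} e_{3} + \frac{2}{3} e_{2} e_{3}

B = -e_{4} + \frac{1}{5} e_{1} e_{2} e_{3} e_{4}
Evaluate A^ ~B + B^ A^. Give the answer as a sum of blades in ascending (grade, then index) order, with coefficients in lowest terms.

first term: -\frac{2}{15} e_{1} e_{4} - \frac{7}{4} e_{3} e_{4} - \frac{7}{20} e_{1} e_{2} e_{4} - \frac{2}{3} e_{2} e_{3} e_{4}
second term: -\frac{2}{15} e_{1} e_{4} - \frac{7}{4} e_{3} e_{4} + \frac{7}{20} e_{1} e_{2} e_{4} + \frac{2}{3} e_{2} e_{3} e_{4}
Answer: -\frac{4}{15} e_{1} e_{4} - \frac{7}{2} e_{3} e_{4}


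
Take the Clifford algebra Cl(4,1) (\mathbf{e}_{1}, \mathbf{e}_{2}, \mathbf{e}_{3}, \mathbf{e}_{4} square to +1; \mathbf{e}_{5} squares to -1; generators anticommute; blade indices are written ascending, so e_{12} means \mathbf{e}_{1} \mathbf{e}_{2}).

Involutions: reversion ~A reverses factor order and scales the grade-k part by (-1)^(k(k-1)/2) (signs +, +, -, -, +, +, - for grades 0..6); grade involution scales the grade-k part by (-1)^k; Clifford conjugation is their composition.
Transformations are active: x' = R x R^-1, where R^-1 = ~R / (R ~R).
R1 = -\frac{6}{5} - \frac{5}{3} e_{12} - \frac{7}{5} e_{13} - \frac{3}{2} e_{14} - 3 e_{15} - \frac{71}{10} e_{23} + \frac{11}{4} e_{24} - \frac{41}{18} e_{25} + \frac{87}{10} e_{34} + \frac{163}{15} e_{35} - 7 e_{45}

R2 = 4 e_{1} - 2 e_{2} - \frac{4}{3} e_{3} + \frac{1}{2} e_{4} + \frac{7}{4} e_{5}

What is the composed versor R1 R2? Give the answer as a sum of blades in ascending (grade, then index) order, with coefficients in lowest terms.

Distribute over the terms of R2 (each basis-blade product reordered to ascending indices, repeated generators contracted through their squares):
R1 (4 e_{1}) = -\frac{24}{5} e_{1} + \frac{20}{3} e_{2} + \frac{28}{5} e_{3} + 6 e_{4} + 12 e_{5} - \frac{142}{5} e_{123} + 11 e_{124} - \frac{82}{9} e_{125} + \frac{174}{5} e_{134} + \frac{652}{15} e_{135} - 28 e_{145}
R1 (-2 e_{2}) = \frac{10}{3} e_{1} + \frac{12}{5} e_{2} - \frac{71}{5} e_{3} + \frac{11}{2} e_{4} - \frac{41}{9} e_{5} - \frac{14}{5} e_{123} - 3 e_{124} - 6 e_{125} - \frac{87}{5} e_{234} - \frac{326}{15} e_{235} + 14 e_{245}
R1 (-\frac{4}{3} e_{3}) = \frac{28}{15} e_{1} + \frac{142}{15} e_{2} + \frac{8}{5} e_{3} + \frac{58}{5} e_{4} + \frac{652}{45} e_{5} + \frac{20}{9} e_{123} - 2 e_{134} - 4 e_{135} + \frac{11}{3} e_{234} - \frac{82}{27} e_{235} + \frac{28}{3} e_{345}
R1 (\frac{1}{2} e_{4}) = -\frac{3}{4} e_{1} + \frac{11}{8} e_{2} + \frac{87}{20} e_{3} - \frac{3}{5} e_{4} + \frac{7}{2} e_{5} - \frac{5}{6} e_{124} - \frac{7}{10} e_{134} + \frac{3}{2} e_{145} - \frac{71}{20} e_{234} + \frac{41}{36} e_{245} - \frac{163}{30} e_{345}
R1 (\frac{7}{4} e_{5}) = \frac{21}{4} e_{1} + \frac{287}{72} e_{2} - \frac{1141}{60} e_{3} + \frac{49}{4} e_{4} - \frac{21}{10} e_{5} - \frac{35}{12} e_{125} - \frac{49}{20} e_{135} - \frac{21}{8} e_{145} - \frac{497}{40} e_{235} + \frac{77}{16} e_{245} + \frac{609}{40} e_{345}
Summing the partial products and collecting blades:
Answer: \frac{49}{10} e_{1} + \frac{4301}{180} e_{2} - \frac{65}{3} e_{3} + \frac{139}{4} e_{4} + \frac{70}{3} e_{5} - \frac{1304}{45} e_{123} + \frac{43}{6} e_{124} - \frac{649}{36} e_{125} + \frac{321}{10} e_{134} + \frac{2221}{60} e_{135} - \frac{233}{8} e_{145} - \frac{1037}{60} e_{234} - \frac{40171}{1080} e_{235} + \frac{2873}{144} e_{245} + \frac{153}{8} e_{345}


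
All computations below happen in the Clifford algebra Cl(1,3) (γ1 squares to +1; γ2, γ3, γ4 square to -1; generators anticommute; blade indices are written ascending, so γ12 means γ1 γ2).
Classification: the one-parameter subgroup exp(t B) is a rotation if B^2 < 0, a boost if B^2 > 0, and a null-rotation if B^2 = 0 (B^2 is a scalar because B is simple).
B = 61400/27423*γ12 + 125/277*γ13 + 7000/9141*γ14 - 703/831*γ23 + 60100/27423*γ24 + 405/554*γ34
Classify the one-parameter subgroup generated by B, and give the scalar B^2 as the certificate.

B^2 term by term: the squares give (61400/27423)^2*(γ12)^2 + (125/277)^2*(γ13)^2 + (7000/9141)^2*(γ14)^2 + (-703/831)^2*(γ23)^2 + (60100/27423)^2*(γ24)^2 + (405/554)^2*(γ34)^2 = 3769960000/752020929*(+1) + 15625/76729*(+1) + 49000000/83557881*(+1) + 494209/690561*(-1) + 3612010000/752020929*(-1) + 164025/306916*(-1) = -1/4 (each basis 2-blade squares to minus the product of its generators' squares); cross terms between blades sharing an index anticommute and cancel; the commuting (index-disjoint) pairs give grade-4 terms 2*c*c'*(blade product), which cancel blade by blade — γ1234: 2763000/844019 - 15025000/7596171 - 9842000/7596171 = 0 — confirming B is simple. So B^2 = -1/4.
Answer: rotation, certificate B^2 = -1/4. The invariant at work: B^2 = -1/4 is unchanged by conjugation, hence its sign classifies the subgroup whatever basis B is written in.


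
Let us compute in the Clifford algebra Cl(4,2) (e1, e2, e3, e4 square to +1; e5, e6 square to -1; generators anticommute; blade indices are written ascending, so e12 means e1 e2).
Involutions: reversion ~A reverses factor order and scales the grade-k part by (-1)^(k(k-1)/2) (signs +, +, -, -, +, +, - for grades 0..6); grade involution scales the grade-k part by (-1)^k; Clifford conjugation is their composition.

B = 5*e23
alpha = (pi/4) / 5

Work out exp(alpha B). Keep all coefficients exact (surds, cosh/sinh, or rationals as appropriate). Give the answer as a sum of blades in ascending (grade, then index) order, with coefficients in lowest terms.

B^2 = (5)^2*(e23)^2 = 25*(-1) = -25 (a basis 2-blade squares to minus the product of its generators' squares).
B^2 = -25 — the series telescopes trigonometrically here: l = 5, alpha*l = pi/4, so exp(alpha B) = cos(pi/4) + (sin(pi/4)/5)*B = sqrt(2)/2 + (sqrt(2)/10)*B.
Answer: sqrt(2)/2 + sqrt(2)/2*e23


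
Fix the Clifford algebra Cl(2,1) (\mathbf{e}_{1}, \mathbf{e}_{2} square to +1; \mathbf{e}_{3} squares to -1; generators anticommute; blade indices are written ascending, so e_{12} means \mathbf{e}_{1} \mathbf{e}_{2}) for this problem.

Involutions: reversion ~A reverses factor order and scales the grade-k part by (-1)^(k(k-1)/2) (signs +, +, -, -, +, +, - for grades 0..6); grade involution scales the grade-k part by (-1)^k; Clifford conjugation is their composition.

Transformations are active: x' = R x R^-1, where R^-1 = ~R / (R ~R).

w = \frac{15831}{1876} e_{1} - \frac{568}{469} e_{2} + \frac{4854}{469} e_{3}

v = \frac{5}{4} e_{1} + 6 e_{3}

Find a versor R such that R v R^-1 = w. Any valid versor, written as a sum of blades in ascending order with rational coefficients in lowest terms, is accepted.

Take R = v + w = \frac{4544}{469} e_{1} - \frac{568}{469} e_{2} + \frac{7668}{469} e_{3}. Because q(v) = q(w) = -\frac{551}{16}, conjugation by R sends v exactly to w.
Answer: \frac{4544}{469} e_{1} - \frac{568}{469} e_{2} + \frac{7668}{469} e_{3}


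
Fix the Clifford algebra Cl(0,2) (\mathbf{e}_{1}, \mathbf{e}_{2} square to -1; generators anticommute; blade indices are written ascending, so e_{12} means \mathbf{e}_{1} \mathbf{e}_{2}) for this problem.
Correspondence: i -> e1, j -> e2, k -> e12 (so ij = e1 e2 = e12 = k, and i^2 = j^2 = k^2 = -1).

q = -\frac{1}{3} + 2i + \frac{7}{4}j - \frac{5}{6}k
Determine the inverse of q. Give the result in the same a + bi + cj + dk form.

In blades: q = -\frac{1}{3} + 2 e_{1} + \frac{7}{4} e_{2} - \frac{5}{6} e_{12}.
With qbar = -\frac{1}{3} - 2 e_{1} - \frac{7}{4} e_{2} + \frac{5}{6} e_{12} (scalar fixed, mapped units negated), q qbar = \frac{1133}{144} (the sum of squared coefficients), so q^-1 = qbar / (\frac{1133}{144}) = -\frac{48}{1133} - \frac{288}{1133} e_{1} - \frac{252}{1133} e_{2} + \frac{120}{1133} e_{12}; translating back:
Answer: -\frac{48}{1133} - \frac{288}{1133}i - \frac{252}{1133}j + \frac{120}{1133}k


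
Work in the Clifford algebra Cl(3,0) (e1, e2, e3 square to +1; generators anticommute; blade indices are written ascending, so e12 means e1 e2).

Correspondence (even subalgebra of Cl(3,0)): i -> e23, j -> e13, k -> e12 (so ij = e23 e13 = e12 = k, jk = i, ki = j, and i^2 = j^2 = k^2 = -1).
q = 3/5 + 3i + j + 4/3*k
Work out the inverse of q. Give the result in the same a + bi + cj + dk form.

In blades: q = 3/5 + 4/3*e12 + e13 + 3*e23.
With qbar = 3/5 - 4/3*e12 - e13 - 3*e23 (scalar fixed, mapped units negated), q qbar = 2731/225 (the sum of squared coefficients), so q^-1 = qbar / (2731/225) = 135/2731 - 300/2731*e12 - 225/2731*e13 - 675/2731*e23; translating back:
Answer: 135/2731 - 675/2731*i - 225/2731*j - 300/2731*k


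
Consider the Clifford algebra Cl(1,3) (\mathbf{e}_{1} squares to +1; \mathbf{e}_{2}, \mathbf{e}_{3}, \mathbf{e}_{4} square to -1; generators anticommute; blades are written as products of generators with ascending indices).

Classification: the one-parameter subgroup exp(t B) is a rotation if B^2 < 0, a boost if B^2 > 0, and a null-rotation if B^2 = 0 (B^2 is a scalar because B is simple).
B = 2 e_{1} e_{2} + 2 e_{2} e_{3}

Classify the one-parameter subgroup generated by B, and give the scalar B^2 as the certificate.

B^2 term by term: the squares give (2)^2*(e_{1} e_{2})^2 + (2)^2*(e_{2} e_{3})^2 = 4*(+1) + 4*(-1) = 0 (each basis 2-blade squares to minus the product of its generators' squares); cross terms between blades sharing an index anticommute and cancel. So B^2 = 0.
Answer: null-rotation, certificate B^2 = 0. Because 0 is invariant under every versor sandwich, the classification follows from its sign alone.


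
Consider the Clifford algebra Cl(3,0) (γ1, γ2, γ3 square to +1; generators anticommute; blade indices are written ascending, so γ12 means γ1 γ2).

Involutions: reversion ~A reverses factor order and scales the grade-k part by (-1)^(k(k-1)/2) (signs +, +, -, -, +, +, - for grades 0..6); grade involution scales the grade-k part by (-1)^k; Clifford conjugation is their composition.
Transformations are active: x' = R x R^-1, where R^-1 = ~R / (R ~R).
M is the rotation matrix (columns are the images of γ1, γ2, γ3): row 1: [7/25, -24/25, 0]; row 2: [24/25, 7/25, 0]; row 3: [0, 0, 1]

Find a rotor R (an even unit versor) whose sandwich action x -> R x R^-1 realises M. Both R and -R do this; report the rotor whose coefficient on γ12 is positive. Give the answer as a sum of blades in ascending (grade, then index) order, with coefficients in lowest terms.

Method: write R = a + b12*γ12 + b13*γ13 + b23*γ23 with a^2 + b12^2 + b13^2 + b23^2 = 1 (so R^-1 = ~R). Expanding the columns R e_j ~R gives tr M = 4a^2 - 1 and, from the antisymmetric part, M21 - M12 = -4a*b12, M13 - M31 = 4a*b13, M32 - M23 = -4a*b23.
Here tr M = 39/25, so a^2 = (1 + tr M)/4 = 16/25 and a = ±4/5. Taking a = 4/5: M21 - M12 = 48/25, M13 - M31 = 0, M32 - M23 = 0, giving b12 = -3/5, b13 = 0, b23 = 0, i.e. R = 4/5 - 3/5*γ12.
Its γ12 coefficient is negative, so report the other preimage -R.
Answer: -4/5 + 3/5*γ12. Why the constraint matters: R and -R act identically through the sandwich — M has trace 39/25 either way — so only the sign condition on γ12 picks one of the two preimages.


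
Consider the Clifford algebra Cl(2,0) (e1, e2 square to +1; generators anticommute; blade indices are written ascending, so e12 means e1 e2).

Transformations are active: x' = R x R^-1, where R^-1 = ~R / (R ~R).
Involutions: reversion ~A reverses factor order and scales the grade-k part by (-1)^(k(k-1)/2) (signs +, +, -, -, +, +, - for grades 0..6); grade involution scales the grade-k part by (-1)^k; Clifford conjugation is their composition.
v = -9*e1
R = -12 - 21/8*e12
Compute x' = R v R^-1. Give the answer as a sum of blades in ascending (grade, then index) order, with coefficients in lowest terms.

~R = -12 + 21/8*e12, and R ~R = 9657/64, so R^-1 = ~R / (9657/64).
R v = 108*e1 - 189/8*e2
Answer: -8775/1073*e1 + 4032/1073*e2


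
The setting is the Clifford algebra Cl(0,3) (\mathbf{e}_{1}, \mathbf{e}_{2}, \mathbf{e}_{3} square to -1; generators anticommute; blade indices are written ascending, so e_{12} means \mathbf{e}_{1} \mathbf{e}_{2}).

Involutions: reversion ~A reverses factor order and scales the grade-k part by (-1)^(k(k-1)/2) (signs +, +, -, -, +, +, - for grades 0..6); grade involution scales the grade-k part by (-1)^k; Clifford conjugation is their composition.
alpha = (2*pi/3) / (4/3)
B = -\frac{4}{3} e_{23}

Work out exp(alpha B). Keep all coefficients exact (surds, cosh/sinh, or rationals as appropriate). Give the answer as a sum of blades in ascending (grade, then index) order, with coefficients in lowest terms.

B^2 = (-\frac{4}{3})^2*(e_{23})^2 = \frac{16}{9}*(-1) = -\frac{16}{9} (a basis 2-blade squares to minus the product of its generators' squares).
B^2 = -\frac{16}{9} — since the square is negative, the closed form is circular: l = \frac{4}{3}, alpha*l = \frac{2 \pi}{3}, so exp(alpha B) = cos(\frac{2 \pi}{3}) + (sin(\frac{2 \pi}{3})/(\frac{4}{3}))*B = - \frac{1}{2} + (\frac{3 \sqrt{3}}{8})*B.
Answer: - \frac{1}{2} - \frac{\sqrt{3}}{2} e_{23}


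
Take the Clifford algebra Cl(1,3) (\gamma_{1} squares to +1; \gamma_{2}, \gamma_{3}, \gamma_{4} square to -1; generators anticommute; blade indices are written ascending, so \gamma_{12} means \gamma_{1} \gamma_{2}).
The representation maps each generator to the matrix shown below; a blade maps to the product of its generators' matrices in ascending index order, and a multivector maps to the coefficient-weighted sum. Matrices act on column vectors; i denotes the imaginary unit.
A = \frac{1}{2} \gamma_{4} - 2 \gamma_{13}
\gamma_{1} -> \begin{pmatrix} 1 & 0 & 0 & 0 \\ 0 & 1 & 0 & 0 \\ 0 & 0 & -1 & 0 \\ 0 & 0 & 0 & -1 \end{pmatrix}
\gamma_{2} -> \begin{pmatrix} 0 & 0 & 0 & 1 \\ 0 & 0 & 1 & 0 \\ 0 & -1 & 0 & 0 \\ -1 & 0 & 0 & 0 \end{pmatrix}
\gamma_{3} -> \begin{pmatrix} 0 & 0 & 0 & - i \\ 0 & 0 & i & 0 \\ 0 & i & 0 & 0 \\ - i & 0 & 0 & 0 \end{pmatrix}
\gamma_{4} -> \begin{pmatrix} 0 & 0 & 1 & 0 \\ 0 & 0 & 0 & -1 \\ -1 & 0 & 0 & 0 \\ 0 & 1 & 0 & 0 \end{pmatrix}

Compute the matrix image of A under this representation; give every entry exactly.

Bivector images (products of the table entries): rho(\gamma_{13}) = rho(\gamma_{1})rho(\gamma_{3}) = \begin{pmatrix} 0 & 0 & 0 & - i \\ 0 & 0 & i & 0 \\ 0 & - i & 0 & 0 \\ i & 0 & 0 & 0 \end{pmatrix}.
M = (\frac{1}{2})*rho(\gamma_{4}) + (-2)*rho(\gamma_{13}), summed entrywise:
Answer: \begin{pmatrix} 0 & 0 & \frac{1}{2} & 2 i \\ 0 & 0 & - 2 i & - \frac{1}{2} \\ - \frac{1}{2} & 2 i & 0 & 0 \\ - 2 i & \frac{1}{2} & 0 & 0 \end{pmatrix}


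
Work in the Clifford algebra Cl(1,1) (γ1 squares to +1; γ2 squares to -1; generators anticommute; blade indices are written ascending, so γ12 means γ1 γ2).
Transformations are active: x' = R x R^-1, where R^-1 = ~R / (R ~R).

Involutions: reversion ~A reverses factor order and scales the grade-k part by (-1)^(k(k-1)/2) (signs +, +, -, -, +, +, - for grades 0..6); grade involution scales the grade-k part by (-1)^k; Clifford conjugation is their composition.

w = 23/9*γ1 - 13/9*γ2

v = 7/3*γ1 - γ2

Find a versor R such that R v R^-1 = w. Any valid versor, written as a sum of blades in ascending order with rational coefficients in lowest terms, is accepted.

Why this works: both vectors square to 40/9, so q(v) = q(w) and R = v + w = 44/9*γ1 - 22/9*γ2 carries v to w — its own direction survives, the complement (v - w)/2 flips.
Answer: 44/9*γ1 - 22/9*γ2


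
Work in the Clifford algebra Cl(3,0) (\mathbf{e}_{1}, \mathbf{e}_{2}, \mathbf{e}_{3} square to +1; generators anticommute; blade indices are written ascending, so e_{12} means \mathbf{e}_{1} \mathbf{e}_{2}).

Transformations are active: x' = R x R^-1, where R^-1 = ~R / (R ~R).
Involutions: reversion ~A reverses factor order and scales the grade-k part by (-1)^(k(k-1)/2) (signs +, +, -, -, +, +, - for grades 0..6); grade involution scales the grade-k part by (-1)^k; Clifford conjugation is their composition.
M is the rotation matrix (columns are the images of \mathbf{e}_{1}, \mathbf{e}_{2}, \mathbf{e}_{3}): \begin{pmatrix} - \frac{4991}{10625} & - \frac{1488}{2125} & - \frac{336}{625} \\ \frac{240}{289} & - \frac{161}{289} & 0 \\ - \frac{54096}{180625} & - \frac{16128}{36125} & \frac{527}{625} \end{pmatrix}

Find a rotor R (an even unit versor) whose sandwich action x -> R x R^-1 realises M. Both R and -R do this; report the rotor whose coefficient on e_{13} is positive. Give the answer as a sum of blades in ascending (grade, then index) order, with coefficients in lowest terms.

Method: write R = a + b12*e_{12} + b13*e_{13} + b23*e_{23} with a^2 + b12^2 + b13^2 + b23^2 = 1 (so R^-1 = ~R). Expanding the columns R e_j ~R gives tr M = 4a^2 - 1 and, from the antisymmetric part, M21 - M12 = -4a*b12, M13 - M31 = 4a*b13, M32 - M23 = -4a*b23.
Here tr M = -\frac{33169}{180625}, so a^2 = (1 + tr M)/4 = \frac{36864}{180625} and a = ±\frac{192}{425}. Taking a = \frac{192}{425}: M21 - M12 = \frac{55296}{36125}, M13 - M31 = -\frac{43008}{180625}, M32 - M23 = -\frac{16128}{36125}, giving b12 = -\frac{72}{85}, b13 = -\frac{56}{425}, b23 = \frac{21}{85}, i.e. R = \frac{192}{425} - \frac{72}{85} e_{12} - \frac{56}{425} e_{13} + \frac{21}{85} e_{23}.
Its e_{13} coefficient is negative, so report the other preimage -R.
Answer: -\frac{192}{425} + \frac{72}{85} e_{12} + \frac{56}{425} e_{13} - \frac{21}{85} e_{23}. Key observation: the double cover Spin(3) -> SO(3) sends R and -R to the same matrix (trace -\frac{33169}{180625} here), so the stated sign of the e_{13} coefficient is what selects one sheet.


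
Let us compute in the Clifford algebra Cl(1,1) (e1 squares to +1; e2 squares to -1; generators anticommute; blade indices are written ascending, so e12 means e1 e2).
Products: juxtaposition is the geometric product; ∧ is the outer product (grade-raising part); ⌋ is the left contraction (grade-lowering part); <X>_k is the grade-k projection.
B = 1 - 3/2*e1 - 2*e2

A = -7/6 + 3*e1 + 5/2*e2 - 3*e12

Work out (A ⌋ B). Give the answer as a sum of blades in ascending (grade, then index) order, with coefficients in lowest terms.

step 1: -2/3 + 7/4*e1 + 7/3*e2
Answer: -2/3 + 7/4*e1 + 7/3*e2


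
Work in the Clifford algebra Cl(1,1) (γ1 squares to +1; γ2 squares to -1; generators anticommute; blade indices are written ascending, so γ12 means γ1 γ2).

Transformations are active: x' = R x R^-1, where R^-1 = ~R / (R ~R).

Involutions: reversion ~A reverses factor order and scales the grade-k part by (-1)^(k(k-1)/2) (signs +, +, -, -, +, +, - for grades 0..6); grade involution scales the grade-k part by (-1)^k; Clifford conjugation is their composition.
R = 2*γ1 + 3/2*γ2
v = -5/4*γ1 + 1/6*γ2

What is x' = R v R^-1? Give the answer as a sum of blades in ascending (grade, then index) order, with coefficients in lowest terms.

~R = 2*γ1 + 3/2*γ2, and R ~R = 7/4, so R^-1 = ~R / (7/4).
R v = -11/4 + 53/24*γ12
Answer: -141/28*γ1 - 205/42*γ2


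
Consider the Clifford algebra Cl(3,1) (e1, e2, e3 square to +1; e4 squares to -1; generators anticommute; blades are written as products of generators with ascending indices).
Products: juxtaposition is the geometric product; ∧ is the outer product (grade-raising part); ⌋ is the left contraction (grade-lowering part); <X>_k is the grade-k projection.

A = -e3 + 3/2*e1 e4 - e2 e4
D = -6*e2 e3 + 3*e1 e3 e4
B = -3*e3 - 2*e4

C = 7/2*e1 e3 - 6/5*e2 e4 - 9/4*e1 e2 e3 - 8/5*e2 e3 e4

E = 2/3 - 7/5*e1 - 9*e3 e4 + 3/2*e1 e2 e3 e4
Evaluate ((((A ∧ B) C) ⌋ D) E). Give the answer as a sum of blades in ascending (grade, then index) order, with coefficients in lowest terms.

step 1: 2*e3 e4 + 9/2*e1 e3 e4 - 3*e2 e3 e4
step 2: 24/5 - 16/5*e2 - 18/5*e3 - 63/4*e4 - 36/5*e1 e2 - 1/4*e1 e4 + 12/5*e2 e3 + 81/8*e2 e4 + 27/5*e1 e2 e3 - 6*e1 e2 e4
step 3: 72/5 - 108/5*e2 + 399/20*e3 + 189/4*e1 e3 + 54/5*e1 e4 - 144/5*e2 e3 + 72/5*e1 e3 e4
step 4: 48/5 - 3744/25*e1 + 36/5*e2 + 1589/20*e3 - 16443/100*e4 - 756/25*e1 e2 - 3777/100*e1 e3 - 7497/20*e1 e4 - 3*e2 e3 + 13203/40*e2 e4 - 3744/25*e3 e4 + 1008/25*e1 e2 e3 + 1197/40*e1 e2 e4 + 42*e1 e3 e4 + 972/5*e2 e3 e4 + 108/5*e1 e2 e3 e4
Answer: 48/5 - 3744/25*e1 + 36/5*e2 + 1589/20*e3 - 16443/100*e4 - 756/25*e1 e2 - 3777/100*e1 e3 - 7497/20*e1 e4 - 3*e2 e3 + 13203/40*e2 e4 - 3744/25*e3 e4 + 1008/25*e1 e2 e3 + 1197/40*e1 e2 e4 + 42*e1 e3 e4 + 972/5*e2 e3 e4 + 108/5*e1 e2 e3 e4


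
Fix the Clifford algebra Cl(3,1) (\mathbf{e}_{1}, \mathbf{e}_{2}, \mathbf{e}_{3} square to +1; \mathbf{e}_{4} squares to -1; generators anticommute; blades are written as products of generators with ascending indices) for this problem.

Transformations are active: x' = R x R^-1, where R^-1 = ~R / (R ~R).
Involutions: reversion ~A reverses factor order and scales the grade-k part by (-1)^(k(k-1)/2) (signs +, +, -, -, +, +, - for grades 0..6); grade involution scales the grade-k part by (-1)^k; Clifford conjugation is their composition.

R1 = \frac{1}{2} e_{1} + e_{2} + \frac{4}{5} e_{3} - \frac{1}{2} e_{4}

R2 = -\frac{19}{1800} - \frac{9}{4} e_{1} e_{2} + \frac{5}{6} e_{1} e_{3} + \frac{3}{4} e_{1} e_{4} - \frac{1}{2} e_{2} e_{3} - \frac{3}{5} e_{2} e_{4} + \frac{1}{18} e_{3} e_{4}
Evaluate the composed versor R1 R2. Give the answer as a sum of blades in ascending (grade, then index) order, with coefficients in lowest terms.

Distribute over the terms of R1 (each basis-blade product reordered to ascending indices, repeated generators contracted through their squares):
(\frac{1}{2} e_{1}) R2 = -\frac{19}{3600} e_{1} - \frac{9}{8} e_{2} + \frac{5}{12} e_{3} + \frac{3}{8} e_{4} - \frac{1}{4} e_{1} e_{2} e_{3} - \frac{3}{10} e_{1} e_{2} e_{4} + \frac{1}{36} e_{1} e_{3} e_{4}
(e_{2}) R2 = \frac{9}{4} e_{1} - \frac{19}{1800} e_{2} - \frac{1}{2} e_{3} - \frac{3}{5} e_{4} - \frac{5}{6} e_{1} e_{2} e_{3} - \frac{3}{4} e_{1} e_{2} e_{4} + \frac{1}{18} e_{2} e_{3} e_{4}
(\frac{4}{5} e_{3}) R2 = -\frac{2}{3} e_{1} + \frac{2}{5} e_{2} - \frac{19}{2250} e_{3} + \frac{2}{45} e_{4} - \frac{9}{5} e_{1} e_{2} e_{3} - \frac{3}{5} e_{1} e_{3} e_{4} + \frac{12}{25} e_{2} e_{3} e_{4}
(-\frac{1}{2} e_{4}) R2 = -\frac{3}{8} e_{1} + \frac{3}{10} e_{2} - \frac{1}{36} e_{3} + \frac{19}{3600} e_{4} + \frac{9}{8} e_{1} e_{2} e_{4} - \frac{5}{12} e_{1} e_{3} e_{4} + \frac{1}{4} e_{2} e_{3} e_{4}
Summing the partial products and collecting blades:
Answer: \frac{4331}{3600} e_{1} - \frac{98}{225} e_{2} - \frac{269}{2250} e_{3} - \frac{631}{3600} e_{4} - \frac{173}{60} e_{1} e_{2} e_{3} + \frac{3}{40} e_{1} e_{2} e_{4} - \frac{89}{90} e_{1} e_{3} e_{4} + \frac{707}{900} e_{2} e_{3} e_{4}


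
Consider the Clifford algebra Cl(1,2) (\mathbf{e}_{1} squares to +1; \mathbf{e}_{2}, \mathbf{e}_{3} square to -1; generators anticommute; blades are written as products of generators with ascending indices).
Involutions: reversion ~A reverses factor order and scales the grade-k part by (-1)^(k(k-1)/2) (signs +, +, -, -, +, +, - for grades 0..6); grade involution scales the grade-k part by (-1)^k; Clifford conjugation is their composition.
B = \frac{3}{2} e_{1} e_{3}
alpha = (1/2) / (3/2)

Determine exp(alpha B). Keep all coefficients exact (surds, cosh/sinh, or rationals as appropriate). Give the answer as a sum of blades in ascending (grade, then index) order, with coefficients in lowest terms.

B^2 = (\frac{3}{2})^2*(e_{1} e_{3})^2 = \frac{9}{4}*(+1) = \frac{9}{4} (a basis 2-blade squares to minus the product of its generators' squares).
B^2 = \frac{9}{4} — B^2 > 0, so the exponential closes hyperbolically: l = \frac{3}{2}, alpha*l = \frac{1}{2}, so exp(alpha B) = cosh(\frac{1}{2}) + (sinh(\frac{1}{2})/(\frac{3}{2}))*B = \cosh{\left(\frac{1}{2} \right)} + (\frac{2 \sinh{\left(\frac{1}{2} \right)}}{3})*B.
Answer: \cosh{\left(\frac{1}{2} \right)} + \sinh{\left(\frac{1}{2} \right)} e_{1} e_{3}


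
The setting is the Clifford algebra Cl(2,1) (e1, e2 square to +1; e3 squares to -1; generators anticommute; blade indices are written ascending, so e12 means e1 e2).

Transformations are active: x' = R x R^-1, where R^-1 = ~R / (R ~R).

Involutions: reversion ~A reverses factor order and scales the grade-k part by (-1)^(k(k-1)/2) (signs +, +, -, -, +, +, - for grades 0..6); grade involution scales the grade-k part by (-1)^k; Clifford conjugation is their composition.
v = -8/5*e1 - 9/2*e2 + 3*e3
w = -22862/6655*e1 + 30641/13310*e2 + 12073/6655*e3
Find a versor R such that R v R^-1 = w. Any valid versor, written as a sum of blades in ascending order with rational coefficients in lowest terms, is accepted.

Here q(v) = q(w) = 1381/100; the classical choice R = v + w = -6702/1331*e1 - 14627/6655*e2 + 32038/6655*e3 then realises v -> w under the sandwich.
Answer: -6702/1331*e1 - 14627/6655*e2 + 32038/6655*e3


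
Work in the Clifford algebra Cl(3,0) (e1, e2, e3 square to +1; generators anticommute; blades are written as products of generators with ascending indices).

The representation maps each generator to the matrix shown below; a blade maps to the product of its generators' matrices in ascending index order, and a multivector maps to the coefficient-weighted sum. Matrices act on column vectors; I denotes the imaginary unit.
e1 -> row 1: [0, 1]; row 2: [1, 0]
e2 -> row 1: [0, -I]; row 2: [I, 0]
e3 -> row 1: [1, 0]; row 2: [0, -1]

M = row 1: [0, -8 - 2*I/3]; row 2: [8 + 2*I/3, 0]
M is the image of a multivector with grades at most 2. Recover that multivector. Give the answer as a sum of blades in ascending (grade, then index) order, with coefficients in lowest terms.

Method: 1, rho(e1), rho(e2), rho(e3) form a trace-orthogonal basis of the 2x2 complex matrices (tr(X Y) = 2 if X = Y, else 0), so M = m0*1 + m1*rho(e1) + m2*rho(e2) + m3*rho(e3) with m0 = tr(M)/2 = 0, m1 = tr(M rho(e1))/2 = 0, m2 = tr(M rho(e2))/2 = 2/3 - 8*I, m3 = tr(M rho(e3))/2 = 0.
Multiplying table entries, the bivector images are rho(e1 e2) = I*rho(e3), rho(e1 e3) = -I*rho(e2), rho(e2 e3) = I*rho(e1); with real blade coefficients the real parts of m0..m3 are the coefficients of 1, e1, e2, e3 and the imaginary parts give the bivectors (e2 e3: Im m1, e1 e3: -Im m2, e1 e2: Im m3).
Answer: 2/3*e2 + 8*e1 e3
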